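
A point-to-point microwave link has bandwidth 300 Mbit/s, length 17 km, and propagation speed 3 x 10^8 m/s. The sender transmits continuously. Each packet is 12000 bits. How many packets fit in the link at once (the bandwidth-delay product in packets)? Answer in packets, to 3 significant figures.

1.42 packets

Propagation delay = 17000 / 300000000 = 5.66667e-05 s.
BDP = R × t_prop = 300000000 × 5.66667e-05 = 17000 bits.
In packets of 12000 bits: 1.42 packets.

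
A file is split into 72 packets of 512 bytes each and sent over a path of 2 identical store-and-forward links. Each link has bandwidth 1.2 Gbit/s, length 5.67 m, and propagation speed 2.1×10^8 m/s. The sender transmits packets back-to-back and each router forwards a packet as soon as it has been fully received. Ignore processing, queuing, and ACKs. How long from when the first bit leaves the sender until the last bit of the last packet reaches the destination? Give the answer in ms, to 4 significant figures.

Per-hop transmission t_tx = L/R = 4096/1200000000 = 0.00341333 ms.
Per-hop propagation t_prop = 5.67/210000000 = 2.7e-05 ms.
Pipeline fill: first packet needs 2·t_tx to clear all hops; remaining 71 packets each add one t_tx.
Total = (2+72-1)·t_tx + 2·t_prop = 73·0.00341333 + 2·2.7e-05 = 0.2492 ms.

0.2492 ms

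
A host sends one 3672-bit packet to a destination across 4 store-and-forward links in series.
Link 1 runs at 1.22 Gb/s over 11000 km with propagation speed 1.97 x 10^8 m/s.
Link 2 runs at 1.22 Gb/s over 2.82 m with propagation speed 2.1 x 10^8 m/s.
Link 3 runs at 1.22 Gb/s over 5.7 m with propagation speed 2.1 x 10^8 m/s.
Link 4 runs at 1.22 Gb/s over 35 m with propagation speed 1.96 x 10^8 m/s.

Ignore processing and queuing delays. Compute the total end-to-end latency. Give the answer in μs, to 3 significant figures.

55800 μs

Transmission delay per hop = L/R = 3672/1220000000 = 3.00984 μs; 4 hops → 12.0393 μs.
Propagation delays (d/s per hop): 55837.6, 0.0134286, 0.0271429, 0.178571 μs; sum = 55837.8 μs.
End-to-end = 55800 μs.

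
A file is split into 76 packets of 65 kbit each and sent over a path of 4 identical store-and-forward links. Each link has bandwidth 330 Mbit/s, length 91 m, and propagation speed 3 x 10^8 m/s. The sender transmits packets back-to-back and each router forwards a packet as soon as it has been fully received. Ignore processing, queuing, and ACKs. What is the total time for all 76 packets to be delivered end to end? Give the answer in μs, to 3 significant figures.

Per-hop transmission t_tx = L/R = 65000/330000000 = 196.97 μs.
Per-hop propagation t_prop = 91/300000000 = 0.303333 μs.
Pipeline fill: first packet needs 4·t_tx to clear all hops; remaining 75 packets each add one t_tx.
Total = (4+76-1)·t_tx + 4·t_prop = 79·196.97 + 4·0.303333 = 15600 μs.

15600 μs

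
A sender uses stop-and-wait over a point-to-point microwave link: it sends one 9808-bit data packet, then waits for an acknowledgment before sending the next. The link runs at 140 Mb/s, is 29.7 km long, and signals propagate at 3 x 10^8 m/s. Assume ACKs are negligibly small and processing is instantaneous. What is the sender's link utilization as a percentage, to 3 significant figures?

26.1 %

t_tx = L/R = 9808/140000000 = 7.00571e-05 s.
t_prop = 29700/300000000 = 9.9e-05 s; RTT = 0.000198 s.
Cycle = t_tx + RTT = 0.000268057 s.
Utilization = t_tx / cycle = 7.00571e-05/0.000268057 = 26.1 %.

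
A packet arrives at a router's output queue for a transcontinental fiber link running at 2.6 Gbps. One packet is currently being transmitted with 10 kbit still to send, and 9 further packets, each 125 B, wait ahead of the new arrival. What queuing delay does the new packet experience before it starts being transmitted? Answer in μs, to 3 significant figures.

7.31 μs

Each queued packet: L/R = 1000/2600000000 = 0.384615 μs.
9 queued → 3.46154 μs.
Plus remaining 10000 bits of current packet: 3.84615 μs.
Queuing delay = 7.31 μs.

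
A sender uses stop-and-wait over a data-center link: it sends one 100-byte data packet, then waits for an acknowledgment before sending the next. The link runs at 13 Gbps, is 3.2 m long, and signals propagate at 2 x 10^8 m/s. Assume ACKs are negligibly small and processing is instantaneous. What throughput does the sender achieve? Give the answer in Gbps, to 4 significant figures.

8.553 Gbps

t_tx = L/R = 800/13000000000 = 6.15385e-08 s.
t_prop = 3.2/200000000 = 1.6e-08 s; RTT = 3.2e-08 s.
Cycle = t_tx + RTT = 9.35385e-08 s.
Throughput = L / cycle = 800 / 9.35385e-08 = 8.553 Gbps.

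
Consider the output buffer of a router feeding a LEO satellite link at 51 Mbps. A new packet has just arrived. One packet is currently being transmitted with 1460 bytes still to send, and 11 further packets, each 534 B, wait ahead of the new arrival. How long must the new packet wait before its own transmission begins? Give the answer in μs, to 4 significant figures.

1150 μs

Each queued packet: L/R = 4272/51000000 = 83.7647 μs.
11 queued → 921.412 μs.
Plus remaining 11680 bits of current packet: 229.02 μs.
Queuing delay = 1150 μs.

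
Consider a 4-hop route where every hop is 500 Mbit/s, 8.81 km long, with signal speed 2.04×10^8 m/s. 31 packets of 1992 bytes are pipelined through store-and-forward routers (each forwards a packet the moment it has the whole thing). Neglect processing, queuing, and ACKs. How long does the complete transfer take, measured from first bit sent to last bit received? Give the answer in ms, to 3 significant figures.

1.26 ms

Per-hop transmission t_tx = L/R = 15936/500000000 = 0.031872 ms.
Per-hop propagation t_prop = 8810/204000000 = 0.0431863 ms.
Pipeline fill: first packet needs 4·t_tx to clear all hops; remaining 30 packets each add one t_tx.
Total = (4+31-1)·t_tx + 4·t_prop = 34·0.031872 + 4·0.0431863 = 1.26 ms.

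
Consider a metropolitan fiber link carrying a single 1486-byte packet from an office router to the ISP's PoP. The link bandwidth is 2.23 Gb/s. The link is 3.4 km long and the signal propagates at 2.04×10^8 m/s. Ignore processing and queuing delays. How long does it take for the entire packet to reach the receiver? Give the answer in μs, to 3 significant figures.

L = 1486 × 8 = 11888 bits.
Transmission delay = L/R = 11888 / 2230000000 = 5.33094 μs.
Propagation delay = d/s = 3400 m / 204000000 m/s = 16.6667 μs.
Total = 22.0 μs.

22.0 μs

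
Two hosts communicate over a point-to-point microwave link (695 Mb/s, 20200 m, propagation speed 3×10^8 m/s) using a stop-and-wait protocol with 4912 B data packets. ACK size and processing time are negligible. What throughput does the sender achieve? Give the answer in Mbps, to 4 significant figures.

205.5 Mbps

t_tx = L/R = 39296/695000000 = 5.6541e-05 s.
t_prop = 20200/300000000 = 6.73333e-05 s; RTT = 0.000134667 s.
Cycle = t_tx + RTT = 0.000191208 s.
Throughput = L / cycle = 39296 / 0.000191208 = 205.5 Mbps.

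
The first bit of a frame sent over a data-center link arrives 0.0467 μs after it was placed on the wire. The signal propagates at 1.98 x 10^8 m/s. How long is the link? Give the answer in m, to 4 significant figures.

d = s × t_prop = 198000000 × 4.67e-08 = 9.247 m.

9.247 m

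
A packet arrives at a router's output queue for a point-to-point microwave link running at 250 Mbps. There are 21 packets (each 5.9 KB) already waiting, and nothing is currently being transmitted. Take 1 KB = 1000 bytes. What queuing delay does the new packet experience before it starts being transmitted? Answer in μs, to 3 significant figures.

Each queued packet: L/R = 47200/250000000 = 188.8 μs.
21 queued → 3964.8 μs.
Queuing delay = 3960 μs.

3960 μs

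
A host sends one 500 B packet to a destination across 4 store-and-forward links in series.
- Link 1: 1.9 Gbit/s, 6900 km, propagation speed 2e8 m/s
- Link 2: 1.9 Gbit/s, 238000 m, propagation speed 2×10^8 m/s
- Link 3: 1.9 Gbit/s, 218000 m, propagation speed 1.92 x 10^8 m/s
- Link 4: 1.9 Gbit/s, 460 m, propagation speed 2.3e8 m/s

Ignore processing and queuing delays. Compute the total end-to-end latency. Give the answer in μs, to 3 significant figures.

36800 μs

L = 500 × 8 = 4000 bits.
Transmission delay per hop = L/R = 4000/1900000000 = 2.10526 μs; 4 hops → 8.42105 μs.
Propagation delays (d/s per hop): 34500, 1190, 1135.42, 2 μs; sum = 36827.4 μs.
End-to-end = 36800 μs.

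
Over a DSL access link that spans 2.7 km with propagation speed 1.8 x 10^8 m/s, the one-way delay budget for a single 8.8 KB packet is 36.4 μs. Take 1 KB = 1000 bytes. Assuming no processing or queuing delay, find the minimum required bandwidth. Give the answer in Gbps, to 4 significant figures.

L = 70400 bits.
Propagation delay = 2700 / 180000000 = 15 μs.
Transmission budget = 36.4 − 15 = 21.4 μs.
R ≥ L / t_tx = 70400 bits / 2.14e-05 s = 3.290 Gbps.

3.290 Gbps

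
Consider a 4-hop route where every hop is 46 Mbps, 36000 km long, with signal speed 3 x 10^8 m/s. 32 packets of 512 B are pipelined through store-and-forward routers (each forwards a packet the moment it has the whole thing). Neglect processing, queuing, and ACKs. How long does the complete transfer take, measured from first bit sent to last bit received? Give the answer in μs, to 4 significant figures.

Per-hop transmission t_tx = L/R = 4096/46000000 = 89.0435 μs.
Per-hop propagation t_prop = 36000000/300000000 = 120000 μs.
Pipeline fill: first packet needs 4·t_tx to clear all hops; remaining 31 packets each add one t_tx.
Total = (4+32-1)·t_tx + 4·t_prop = 35·89.0435 + 4·120000 = 483100 μs.

483100 μs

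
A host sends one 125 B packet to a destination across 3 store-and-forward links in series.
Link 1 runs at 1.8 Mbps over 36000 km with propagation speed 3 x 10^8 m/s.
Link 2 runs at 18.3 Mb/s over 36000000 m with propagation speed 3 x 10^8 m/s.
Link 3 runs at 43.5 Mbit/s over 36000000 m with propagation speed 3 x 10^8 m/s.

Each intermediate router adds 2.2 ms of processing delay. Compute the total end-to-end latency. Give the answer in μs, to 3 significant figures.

L = 125 × 8 = 1000 bits.
Transmission delays (L/R per hop): 555.556, 54.6448, 22.9885 μs; sum = 633.189 μs.
Propagation delays (d/s per hop): 120000, 120000, 120000 μs; sum = 360000 μs.
Processing at 2 router(s): 2 × 2.2 ms = 4400 μs.
End-to-end = 365000 μs.

365000 μs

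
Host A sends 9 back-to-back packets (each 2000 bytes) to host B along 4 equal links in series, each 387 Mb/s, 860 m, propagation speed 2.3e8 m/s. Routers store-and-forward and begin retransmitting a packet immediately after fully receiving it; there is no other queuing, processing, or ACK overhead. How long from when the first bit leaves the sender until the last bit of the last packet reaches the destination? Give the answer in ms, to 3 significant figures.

Per-hop transmission t_tx = L/R = 16000/387000000 = 0.0413437 ms.
Per-hop propagation t_prop = 860/2.3e+08 = 0.00373913 ms.
Pipeline fill: first packet needs 4·t_tx to clear all hops; remaining 8 packets each add one t_tx.
Total = (4+9-1)·t_tx + 4·t_prop = 12·0.0413437 + 4·0.00373913 = 0.511 ms.

0.511 ms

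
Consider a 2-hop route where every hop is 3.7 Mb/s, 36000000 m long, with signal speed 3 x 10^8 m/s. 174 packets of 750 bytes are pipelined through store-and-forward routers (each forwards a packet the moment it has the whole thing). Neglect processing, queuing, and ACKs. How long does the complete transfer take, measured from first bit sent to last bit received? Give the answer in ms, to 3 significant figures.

524 ms

Per-hop transmission t_tx = L/R = 6000/3700000 = 1.62162 ms.
Per-hop propagation t_prop = 36000000/300000000 = 120 ms.
Pipeline fill: first packet needs 2·t_tx to clear all hops; remaining 173 packets each add one t_tx.
Total = (2+174-1)·t_tx + 2·t_prop = 175·1.62162 + 2·120 = 524 ms.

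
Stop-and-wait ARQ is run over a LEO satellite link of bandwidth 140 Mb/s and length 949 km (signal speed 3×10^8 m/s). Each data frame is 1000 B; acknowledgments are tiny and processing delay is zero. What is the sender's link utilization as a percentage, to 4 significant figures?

t_tx = L/R = 8000/140000000 = 5.71429e-05 s.
t_prop = 949000/300000000 = 0.00316333 s; RTT = 0.00632667 s.
Cycle = t_tx + RTT = 0.00638381 s.
Utilization = t_tx / cycle = 5.71429e-05/0.00638381 = 0.8951 %.

0.8951 %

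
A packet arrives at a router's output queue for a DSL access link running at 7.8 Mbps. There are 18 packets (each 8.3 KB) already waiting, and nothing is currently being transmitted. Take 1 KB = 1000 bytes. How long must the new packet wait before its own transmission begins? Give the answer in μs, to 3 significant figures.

Each queued packet: L/R = 66400/7800000 = 8512.82 μs.
18 queued → 153231 μs.
Queuing delay = 153000 μs.

153000 μs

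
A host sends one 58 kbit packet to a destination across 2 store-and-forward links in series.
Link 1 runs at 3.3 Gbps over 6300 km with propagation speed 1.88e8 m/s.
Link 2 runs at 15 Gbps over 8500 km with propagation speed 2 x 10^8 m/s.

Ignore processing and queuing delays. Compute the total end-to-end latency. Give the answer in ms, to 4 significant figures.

L = 58000 bits.
Transmission delays (L/R per hop): 0.0175758, 0.00386667 ms; sum = 0.0214424 ms.
Propagation delays (d/s per hop): 33.5106, 42.5 ms; sum = 76.0106 ms.
End-to-end = 76.03 ms.

76.03 ms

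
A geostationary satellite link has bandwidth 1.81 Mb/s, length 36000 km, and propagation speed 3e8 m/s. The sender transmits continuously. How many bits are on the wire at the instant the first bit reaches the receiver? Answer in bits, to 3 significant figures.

217000 bits

Propagation delay = 36000000 / 300000000 = 0.12 s.
BDP = R × t_prop = 1810000 × 0.12 = 217200 bits.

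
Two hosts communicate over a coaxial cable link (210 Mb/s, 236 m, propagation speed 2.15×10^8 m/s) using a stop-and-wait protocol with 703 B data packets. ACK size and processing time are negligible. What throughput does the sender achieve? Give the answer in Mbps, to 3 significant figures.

t_tx = L/R = 5624/210000000 = 2.6781e-05 s.
t_prop = 236/215000000 = 1.09767e-06 s; RTT = 2.19535e-06 s.
Cycle = t_tx + RTT = 2.89763e-05 s.
Throughput = L / cycle = 5624 / 2.89763e-05 = 194 Mbps.

194 Mbps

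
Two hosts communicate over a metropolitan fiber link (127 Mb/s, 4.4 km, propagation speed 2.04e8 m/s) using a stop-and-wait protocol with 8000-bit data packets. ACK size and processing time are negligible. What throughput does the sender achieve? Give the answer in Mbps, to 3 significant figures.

t_tx = L/R = 8000/127000000 = 6.29921e-05 s.
t_prop = 4400/204000000 = 2.15686e-05 s; RTT = 4.31373e-05 s.
Cycle = t_tx + RTT = 0.000106129 s.
Throughput = L / cycle = 8000 / 0.000106129 = 75.4 Mbps.

75.4 Mbps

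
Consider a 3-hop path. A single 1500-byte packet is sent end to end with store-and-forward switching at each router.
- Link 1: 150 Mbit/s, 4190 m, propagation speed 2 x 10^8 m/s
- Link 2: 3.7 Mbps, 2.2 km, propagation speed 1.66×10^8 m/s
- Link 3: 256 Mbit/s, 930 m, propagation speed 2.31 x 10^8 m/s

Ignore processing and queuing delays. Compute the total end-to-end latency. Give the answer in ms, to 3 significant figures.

L = 1500 × 8 = 12000 bits.
Transmission delays (L/R per hop): 0.08, 3.24324, 0.046875 ms; sum = 3.37012 ms.
Propagation delays (d/s per hop): 0.02095, 0.013253, 0.00402597 ms; sum = 0.038229 ms.
End-to-end = 3.41 ms.

3.41 ms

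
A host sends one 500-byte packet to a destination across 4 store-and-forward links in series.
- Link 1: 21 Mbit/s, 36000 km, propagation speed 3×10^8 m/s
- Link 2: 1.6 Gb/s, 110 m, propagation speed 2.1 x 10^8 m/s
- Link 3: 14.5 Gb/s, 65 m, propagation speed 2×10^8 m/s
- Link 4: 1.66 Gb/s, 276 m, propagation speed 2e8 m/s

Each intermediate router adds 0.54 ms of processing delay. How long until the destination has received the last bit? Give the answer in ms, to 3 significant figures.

L = 500 × 8 = 4000 bits.
Transmission delays (L/R per hop): 0.190476, 0.0025, 0.000275862, 0.00240964 ms; sum = 0.195662 ms.
Propagation delays (d/s per hop): 120, 0.00052381, 0.000325, 0.00138 ms; sum = 120.002 ms.
Processing at 3 router(s): 3 × 0.54 ms = 1.62 ms.
End-to-end = 122 ms.

122 ms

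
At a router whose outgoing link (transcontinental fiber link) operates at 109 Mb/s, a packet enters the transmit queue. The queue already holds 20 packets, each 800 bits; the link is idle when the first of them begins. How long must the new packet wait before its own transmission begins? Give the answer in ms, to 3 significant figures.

0.147 ms

Each queued packet: L/R = 800/109000000 = 0.00733945 ms.
20 queued → 0.146789 ms.
Queuing delay = 0.147 ms.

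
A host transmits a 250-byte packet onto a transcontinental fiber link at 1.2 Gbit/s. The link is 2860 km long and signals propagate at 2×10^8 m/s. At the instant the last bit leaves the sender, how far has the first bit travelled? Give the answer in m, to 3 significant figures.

333 m

t_tx = L/R = 2000/1200000000 = 1.66667e-06 s.
Distance = s × t_tx = 200000000 × 1.66667e-06 = 333 m.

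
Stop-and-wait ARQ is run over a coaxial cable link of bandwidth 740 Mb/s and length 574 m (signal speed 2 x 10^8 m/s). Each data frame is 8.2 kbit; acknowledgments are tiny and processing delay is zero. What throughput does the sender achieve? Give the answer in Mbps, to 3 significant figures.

t_tx = L/R = 8200/740000000 = 1.10811e-05 s.
t_prop = 574/200000000 = 2.87e-06 s; RTT = 5.74e-06 s.
Cycle = t_tx + RTT = 1.68211e-05 s.
Throughput = L / cycle = 8200 / 1.68211e-05 = 487 Mbps.

487 Mbps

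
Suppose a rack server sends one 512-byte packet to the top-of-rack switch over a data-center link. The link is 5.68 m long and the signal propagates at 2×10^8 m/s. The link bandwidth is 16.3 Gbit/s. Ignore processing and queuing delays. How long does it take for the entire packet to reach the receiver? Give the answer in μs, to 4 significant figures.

L = 512 × 8 = 4096 bits.
Transmission delay = L/R = 4096 / 16300000000 = 0.251288 μs.
Propagation delay = d/s = 5.68 m / 200000000 m/s = 0.0284 μs.
Total = 0.2797 μs.

0.2797 μs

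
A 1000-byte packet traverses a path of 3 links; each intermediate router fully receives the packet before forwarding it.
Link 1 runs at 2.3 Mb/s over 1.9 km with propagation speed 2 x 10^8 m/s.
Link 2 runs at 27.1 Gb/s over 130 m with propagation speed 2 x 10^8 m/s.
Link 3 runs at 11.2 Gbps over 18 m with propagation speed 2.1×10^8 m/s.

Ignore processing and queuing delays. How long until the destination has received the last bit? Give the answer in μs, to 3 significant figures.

L = 1000 × 8 = 8000 bits.
Transmission delays (L/R per hop): 3478.26, 0.295203, 0.714286 μs; sum = 3479.27 μs.
Propagation delays (d/s per hop): 9.5, 0.65, 0.0857143 μs; sum = 10.2357 μs.
End-to-end = 3490 μs.

3490 μs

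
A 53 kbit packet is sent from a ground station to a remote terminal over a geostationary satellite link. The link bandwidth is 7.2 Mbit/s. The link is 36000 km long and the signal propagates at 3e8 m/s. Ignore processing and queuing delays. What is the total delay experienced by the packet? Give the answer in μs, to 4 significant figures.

L = 53000 bits.
Transmission delay = L/R = 53000 / 7200000 = 7361.11 μs.
Propagation delay = d/s = 36000000 m / 300000000 m/s = 120000 μs.
Total = 127400 μs.

127400 μs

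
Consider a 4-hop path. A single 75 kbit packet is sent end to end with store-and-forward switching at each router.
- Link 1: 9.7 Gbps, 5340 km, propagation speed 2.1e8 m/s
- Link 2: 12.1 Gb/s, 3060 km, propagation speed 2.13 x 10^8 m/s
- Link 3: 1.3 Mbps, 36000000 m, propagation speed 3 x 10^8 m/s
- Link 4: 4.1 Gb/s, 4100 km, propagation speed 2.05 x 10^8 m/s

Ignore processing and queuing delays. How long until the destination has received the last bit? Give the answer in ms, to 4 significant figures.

L = 75000 bits.
Transmission delays (L/R per hop): 0.00773196, 0.00619835, 57.6923, 0.0182927 ms; sum = 57.7245 ms.
Propagation delays (d/s per hop): 25.4286, 14.3662, 120, 20 ms; sum = 179.795 ms.
End-to-end = 237.5 ms.

237.5 ms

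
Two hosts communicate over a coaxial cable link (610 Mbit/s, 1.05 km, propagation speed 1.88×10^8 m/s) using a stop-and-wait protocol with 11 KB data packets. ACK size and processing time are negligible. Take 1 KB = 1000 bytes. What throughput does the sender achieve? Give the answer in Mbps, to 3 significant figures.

566 Mbps

t_tx = L/R = 88000/610000000 = 0.000144262 s.
t_prop = 1050/188000000 = 5.58511e-06 s; RTT = 1.11702e-05 s.
Cycle = t_tx + RTT = 0.000155433 s.
Throughput = L / cycle = 88000 / 0.000155433 = 566 Mbps.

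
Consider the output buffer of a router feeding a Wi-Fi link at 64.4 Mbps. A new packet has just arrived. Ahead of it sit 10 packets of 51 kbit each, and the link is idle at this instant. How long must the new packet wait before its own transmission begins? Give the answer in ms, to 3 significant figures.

7.92 ms

Each queued packet: L/R = 51000/6.44e+07 = 0.791925 ms.
10 queued → 7.91925 ms.
Queuing delay = 7.92 ms.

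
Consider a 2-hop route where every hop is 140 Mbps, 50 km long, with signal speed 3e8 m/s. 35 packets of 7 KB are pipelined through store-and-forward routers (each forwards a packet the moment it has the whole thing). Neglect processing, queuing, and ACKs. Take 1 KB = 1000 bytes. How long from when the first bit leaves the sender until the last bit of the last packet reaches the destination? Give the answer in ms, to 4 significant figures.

14.73 ms

Per-hop transmission t_tx = L/R = 56000/140000000 = 0.4 ms.
Per-hop propagation t_prop = 50000/300000000 = 0.166667 ms.
Pipeline fill: first packet needs 2·t_tx to clear all hops; remaining 34 packets each add one t_tx.
Total = (2+35-1)·t_tx + 2·t_prop = 36·0.4 + 2·0.166667 = 14.73 ms.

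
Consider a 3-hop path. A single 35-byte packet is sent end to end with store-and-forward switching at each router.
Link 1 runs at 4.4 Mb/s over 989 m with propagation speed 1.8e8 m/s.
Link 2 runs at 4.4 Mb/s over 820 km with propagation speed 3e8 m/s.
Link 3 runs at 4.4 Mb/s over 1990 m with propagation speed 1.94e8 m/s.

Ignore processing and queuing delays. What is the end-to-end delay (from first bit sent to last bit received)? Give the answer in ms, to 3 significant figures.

L = 35 × 8 = 280 bits.
Transmission delay per hop = L/R = 280/4400000 = 0.0636364 ms; 3 hops → 0.190909 ms.
Propagation delays (d/s per hop): 0.00549444, 2.73333, 0.0102577 ms; sum = 2.74909 ms.
End-to-end = 2.94 ms.

2.94 ms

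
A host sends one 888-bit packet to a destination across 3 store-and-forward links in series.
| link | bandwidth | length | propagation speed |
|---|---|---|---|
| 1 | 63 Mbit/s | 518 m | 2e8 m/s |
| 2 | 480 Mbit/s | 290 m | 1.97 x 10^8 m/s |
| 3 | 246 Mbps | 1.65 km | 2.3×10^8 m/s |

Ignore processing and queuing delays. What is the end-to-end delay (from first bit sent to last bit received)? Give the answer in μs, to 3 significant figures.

30.8 μs

Transmission delays (L/R per hop): 14.0952, 1.85, 3.60976 μs; sum = 19.555 μs.
Propagation delays (d/s per hop): 2.59, 1.47208, 7.17391 μs; sum = 11.236 μs.
End-to-end = 30.8 μs.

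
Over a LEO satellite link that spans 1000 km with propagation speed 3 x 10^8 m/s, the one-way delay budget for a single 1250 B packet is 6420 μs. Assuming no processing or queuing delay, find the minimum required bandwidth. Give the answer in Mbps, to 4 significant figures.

L = 10000 bits.
Propagation delay = 1000000 / 300000000 = 3333.33 μs.
Transmission budget = 6420 − 3333.33 = 3086.67 μs.
R ≥ L / t_tx = 10000 bits / 0.00308667 s = 3.240 Mbps.

3.240 Mbps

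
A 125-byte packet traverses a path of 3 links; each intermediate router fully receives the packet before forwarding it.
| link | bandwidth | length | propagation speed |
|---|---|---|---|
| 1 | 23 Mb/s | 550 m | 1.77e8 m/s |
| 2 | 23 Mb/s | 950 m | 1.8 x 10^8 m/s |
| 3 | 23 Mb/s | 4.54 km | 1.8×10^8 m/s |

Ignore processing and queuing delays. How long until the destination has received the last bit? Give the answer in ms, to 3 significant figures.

0.164 ms

L = 125 × 8 = 1000 bits.
Transmission delay per hop = L/R = 1000/23000000 = 0.0434783 ms; 3 hops → 0.130435 ms.
Propagation delays (d/s per hop): 0.00310734, 0.00527778, 0.0252222 ms; sum = 0.0336073 ms.
End-to-end = 0.164 ms.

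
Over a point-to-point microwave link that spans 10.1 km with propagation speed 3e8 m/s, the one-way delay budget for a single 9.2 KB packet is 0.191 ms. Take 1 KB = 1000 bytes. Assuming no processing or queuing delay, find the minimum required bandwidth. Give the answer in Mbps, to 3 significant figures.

468 Mbps

L = 73600 bits.
Propagation delay = 10100 / 300000000 = 0.0336667 ms.
Transmission budget = 0.191 − 0.0336667 = 0.157333 ms.
R ≥ L / t_tx = 73600 bits / 0.000157333 s = 468 Mbps.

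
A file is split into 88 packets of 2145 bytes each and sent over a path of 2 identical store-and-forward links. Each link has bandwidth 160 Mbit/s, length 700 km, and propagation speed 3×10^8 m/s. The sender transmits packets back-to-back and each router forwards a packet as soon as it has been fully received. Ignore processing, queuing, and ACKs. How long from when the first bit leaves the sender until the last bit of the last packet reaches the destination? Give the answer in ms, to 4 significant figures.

14.21 ms

Per-hop transmission t_tx = L/R = 17160/160000000 = 0.10725 ms.
Per-hop propagation t_prop = 700000/300000000 = 2.33333 ms.
Pipeline fill: first packet needs 2·t_tx to clear all hops; remaining 87 packets each add one t_tx.
Total = (2+88-1)·t_tx + 2·t_prop = 89·0.10725 + 2·2.33333 = 14.21 ms.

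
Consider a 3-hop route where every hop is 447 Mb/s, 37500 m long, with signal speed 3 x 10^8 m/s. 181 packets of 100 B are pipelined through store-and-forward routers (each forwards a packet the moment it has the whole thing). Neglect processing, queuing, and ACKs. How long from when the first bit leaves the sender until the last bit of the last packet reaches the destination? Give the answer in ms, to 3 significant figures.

0.703 ms

Per-hop transmission t_tx = L/R = 800/447000000 = 0.00178971 ms.
Per-hop propagation t_prop = 37500/300000000 = 0.125 ms.
Pipeline fill: first packet needs 3·t_tx to clear all hops; remaining 180 packets each add one t_tx.
Total = (3+181-1)·t_tx + 3·t_prop = 183·0.00178971 + 3·0.125 = 0.703 ms.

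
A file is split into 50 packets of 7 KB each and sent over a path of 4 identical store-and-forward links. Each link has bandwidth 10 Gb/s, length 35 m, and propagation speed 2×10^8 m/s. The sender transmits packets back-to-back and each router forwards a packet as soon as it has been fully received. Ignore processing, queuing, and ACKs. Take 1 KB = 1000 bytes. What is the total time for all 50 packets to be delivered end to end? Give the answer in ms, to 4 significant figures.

0.2975 ms

Per-hop transmission t_tx = L/R = 56000/10000000000 = 0.0056 ms.
Per-hop propagation t_prop = 35/200000000 = 0.000175 ms.
Pipeline fill: first packet needs 4·t_tx to clear all hops; remaining 49 packets each add one t_tx.
Total = (4+50-1)·t_tx + 4·t_prop = 53·0.0056 + 4·0.000175 = 0.2975 ms.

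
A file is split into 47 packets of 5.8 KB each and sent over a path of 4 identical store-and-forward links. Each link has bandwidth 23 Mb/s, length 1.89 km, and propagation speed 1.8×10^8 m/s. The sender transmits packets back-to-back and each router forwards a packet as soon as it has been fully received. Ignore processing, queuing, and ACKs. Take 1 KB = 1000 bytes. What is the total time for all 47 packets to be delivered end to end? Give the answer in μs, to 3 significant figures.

Per-hop transmission t_tx = L/R = 46400/23000000 = 2017.39 μs.
Per-hop propagation t_prop = 1890/180000000 = 10.5 μs.
Pipeline fill: first packet needs 4·t_tx to clear all hops; remaining 46 packets each add one t_tx.
Total = (4+47-1)·t_tx + 4·t_prop = 50·2017.39 + 4·10.5 = 101000 μs.

101000 μs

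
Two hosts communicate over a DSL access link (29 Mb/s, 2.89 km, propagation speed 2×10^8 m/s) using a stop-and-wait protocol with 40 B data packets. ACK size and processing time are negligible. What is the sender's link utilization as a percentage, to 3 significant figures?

27.6 %

t_tx = L/R = 320/29000000 = 1.10345e-05 s.
t_prop = 2890/200000000 = 1.445e-05 s; RTT = 2.89e-05 s.
Cycle = t_tx + RTT = 3.99345e-05 s.
Utilization = t_tx / cycle = 1.10345e-05/3.99345e-05 = 27.6 %.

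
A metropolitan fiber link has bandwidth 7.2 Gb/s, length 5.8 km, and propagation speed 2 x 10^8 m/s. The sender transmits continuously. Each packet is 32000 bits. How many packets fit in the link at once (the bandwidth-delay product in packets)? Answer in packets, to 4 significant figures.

6.525 packets

Propagation delay = 5800 / 200000000 = 2.9e-05 s.
BDP = R × t_prop = 7200000000 × 2.9e-05 = 208800 bits.
In packets of 32000 bits: 6.525 packets.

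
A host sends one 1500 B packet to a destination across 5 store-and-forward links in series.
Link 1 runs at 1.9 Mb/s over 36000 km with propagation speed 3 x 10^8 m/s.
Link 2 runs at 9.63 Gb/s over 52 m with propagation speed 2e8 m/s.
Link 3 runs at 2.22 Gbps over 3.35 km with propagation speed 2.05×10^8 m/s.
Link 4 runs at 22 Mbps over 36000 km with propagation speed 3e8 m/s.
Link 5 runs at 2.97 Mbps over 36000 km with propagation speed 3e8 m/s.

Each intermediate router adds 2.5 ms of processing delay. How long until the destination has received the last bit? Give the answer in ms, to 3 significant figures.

L = 1500 × 8 = 12000 bits.
Transmission delays (L/R per hop): 6.31579, 0.00124611, 0.00540541, 0.545455, 4.0404 ms; sum = 10.9083 ms.
Propagation delays (d/s per hop): 120, 0.00026, 0.0163415, 120, 120 ms; sum = 360.017 ms.
Processing at 4 router(s): 4 × 2.5 ms = 10 ms.
End-to-end = 381 ms.

381 ms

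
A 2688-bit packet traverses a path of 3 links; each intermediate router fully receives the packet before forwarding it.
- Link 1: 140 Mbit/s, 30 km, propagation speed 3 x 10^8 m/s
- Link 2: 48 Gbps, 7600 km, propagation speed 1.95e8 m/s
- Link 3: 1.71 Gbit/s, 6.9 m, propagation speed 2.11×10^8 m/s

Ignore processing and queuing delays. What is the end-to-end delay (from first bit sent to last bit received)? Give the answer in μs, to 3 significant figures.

Transmission delays (L/R per hop): 19.2, 0.056, 1.57193 μs; sum = 20.8279 μs.
Propagation delays (d/s per hop): 100, 38974.4, 0.0327014 μs; sum = 39074.4 μs.
End-to-end = 39100 μs.

39100 μs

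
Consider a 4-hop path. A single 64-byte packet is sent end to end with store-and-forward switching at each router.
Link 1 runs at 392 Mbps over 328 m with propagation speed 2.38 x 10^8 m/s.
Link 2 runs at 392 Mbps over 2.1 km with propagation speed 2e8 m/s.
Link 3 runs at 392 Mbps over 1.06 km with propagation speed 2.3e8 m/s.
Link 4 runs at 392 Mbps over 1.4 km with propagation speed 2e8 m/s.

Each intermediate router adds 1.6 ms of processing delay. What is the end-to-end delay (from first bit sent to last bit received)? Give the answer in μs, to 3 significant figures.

4830 μs

L = 64 × 8 = 512 bits.
Transmission delay per hop = L/R = 512/392000000 = 1.30612 μs; 4 hops → 5.22449 μs.
Propagation delays (d/s per hop): 1.37815, 10.5, 4.6087, 7 μs; sum = 23.4868 μs.
Processing at 3 router(s): 3 × 1.6 ms = 4800 μs.
End-to-end = 4830 μs.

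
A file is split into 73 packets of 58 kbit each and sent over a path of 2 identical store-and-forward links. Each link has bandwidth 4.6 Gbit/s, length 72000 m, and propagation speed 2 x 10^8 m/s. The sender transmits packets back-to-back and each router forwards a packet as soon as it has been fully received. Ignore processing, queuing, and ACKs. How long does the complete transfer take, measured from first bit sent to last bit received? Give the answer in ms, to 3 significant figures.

Per-hop transmission t_tx = L/R = 58000/4600000000 = 0.0126087 ms.
Per-hop propagation t_prop = 72000/200000000 = 0.36 ms.
Pipeline fill: first packet needs 2·t_tx to clear all hops; remaining 72 packets each add one t_tx.
Total = (2+73-1)·t_tx + 2·t_prop = 74·0.0126087 + 2·0.36 = 1.65 ms.

1.65 ms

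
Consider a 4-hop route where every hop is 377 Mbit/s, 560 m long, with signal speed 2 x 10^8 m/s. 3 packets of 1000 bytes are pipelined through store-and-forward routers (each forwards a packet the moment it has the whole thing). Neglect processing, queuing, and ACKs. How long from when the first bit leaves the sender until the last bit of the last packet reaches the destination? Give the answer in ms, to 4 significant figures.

0.1385 ms

Per-hop transmission t_tx = L/R = 8000/377000000 = 0.0212202 ms.
Per-hop propagation t_prop = 560/200000000 = 0.0028 ms.
Pipeline fill: first packet needs 4·t_tx to clear all hops; remaining 2 packets each add one t_tx.
Total = (4+3-1)·t_tx + 4·t_prop = 6·0.0212202 + 4·0.0028 = 0.1385 ms.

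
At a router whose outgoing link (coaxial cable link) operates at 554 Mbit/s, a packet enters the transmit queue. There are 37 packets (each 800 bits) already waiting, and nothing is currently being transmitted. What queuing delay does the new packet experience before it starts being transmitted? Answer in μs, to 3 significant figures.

53.4 μs

Each queued packet: L/R = 800/554000000 = 1.44404 μs.
37 queued → 53.4296 μs.
Queuing delay = 53.4 μs.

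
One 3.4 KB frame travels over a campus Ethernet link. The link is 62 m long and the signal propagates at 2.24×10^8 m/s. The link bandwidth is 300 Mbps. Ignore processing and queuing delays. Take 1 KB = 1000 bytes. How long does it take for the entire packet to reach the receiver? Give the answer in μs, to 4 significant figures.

90.94 μs

L = 27200 bits.
Transmission delay = L/R = 27200 / 300000000 = 90.6667 μs.
Propagation delay = d/s = 62 m / 2.24e+08 m/s = 0.276786 μs.
Total = 90.94 μs.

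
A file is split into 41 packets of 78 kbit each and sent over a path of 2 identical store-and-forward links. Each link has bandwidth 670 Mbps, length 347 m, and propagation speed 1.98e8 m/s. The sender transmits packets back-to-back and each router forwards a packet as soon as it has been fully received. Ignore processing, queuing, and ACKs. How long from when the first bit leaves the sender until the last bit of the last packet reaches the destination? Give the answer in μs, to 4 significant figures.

4893 μs

Per-hop transmission t_tx = L/R = 78000/670000000 = 116.418 μs.
Per-hop propagation t_prop = 347/198000000 = 1.75253 μs.
Pipeline fill: first packet needs 2·t_tx to clear all hops; remaining 40 packets each add one t_tx.
Total = (2+41-1)·t_tx + 2·t_prop = 42·116.418 + 2·1.75253 = 4893 μs.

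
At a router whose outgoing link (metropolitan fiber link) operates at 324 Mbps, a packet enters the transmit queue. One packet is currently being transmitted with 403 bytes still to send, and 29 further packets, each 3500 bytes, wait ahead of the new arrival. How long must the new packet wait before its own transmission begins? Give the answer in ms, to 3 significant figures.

Each queued packet: L/R = 28000/324000000 = 0.0864198 ms.
29 queued → 2.50617 ms.
Plus remaining 3224 bits of current packet: 0.00995062 ms.
Queuing delay = 2.52 ms.

2.52 ms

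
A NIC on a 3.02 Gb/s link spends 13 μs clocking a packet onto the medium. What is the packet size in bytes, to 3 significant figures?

4910 bytes

L = R × t_tx = 3020000000 b/s × 1.3e-05 s = 39260 bits.
In bytes: 39260 / 8 = 4910 bytes.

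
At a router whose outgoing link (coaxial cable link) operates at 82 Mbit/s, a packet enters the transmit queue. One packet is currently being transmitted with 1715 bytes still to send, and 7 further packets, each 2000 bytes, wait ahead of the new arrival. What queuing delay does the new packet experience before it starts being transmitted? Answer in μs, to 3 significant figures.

Each queued packet: L/R = 16000/82000000 = 195.122 μs.
7 queued → 1365.85 μs.
Plus remaining 13720 bits of current packet: 167.317 μs.
Queuing delay = 1530 μs.

1530 μs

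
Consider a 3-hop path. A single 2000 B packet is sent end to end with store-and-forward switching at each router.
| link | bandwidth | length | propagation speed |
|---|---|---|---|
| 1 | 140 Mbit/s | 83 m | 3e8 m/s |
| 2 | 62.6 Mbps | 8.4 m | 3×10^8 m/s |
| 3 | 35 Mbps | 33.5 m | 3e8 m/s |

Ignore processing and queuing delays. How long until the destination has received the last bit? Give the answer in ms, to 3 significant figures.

0.827 ms

L = 2000 × 8 = 16000 bits.
Transmission delays (L/R per hop): 0.114286, 0.255591, 0.457143 ms; sum = 0.82702 ms.
Propagation delays (d/s per hop): 0.000276667, 2.8e-05, 0.000111667 ms; sum = 0.000416333 ms.
End-to-end = 0.827 ms.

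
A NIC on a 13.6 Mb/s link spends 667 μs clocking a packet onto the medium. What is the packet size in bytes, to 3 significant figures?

1130 bytes

L = R × t_tx = 13600000 b/s × 0.000667 s = 9071.2 bits.
In bytes: 9071.2 / 8 = 1130 bytes.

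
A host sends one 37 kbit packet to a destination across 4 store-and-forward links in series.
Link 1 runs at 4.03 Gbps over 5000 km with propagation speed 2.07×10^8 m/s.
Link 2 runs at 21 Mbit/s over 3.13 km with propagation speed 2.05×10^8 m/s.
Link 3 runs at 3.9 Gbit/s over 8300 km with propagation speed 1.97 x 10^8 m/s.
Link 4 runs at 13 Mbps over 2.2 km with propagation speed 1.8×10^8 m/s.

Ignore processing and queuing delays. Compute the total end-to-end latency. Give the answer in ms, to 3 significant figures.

70.9 ms

L = 37000 bits.
Transmission delays (L/R per hop): 0.00918114, 1.7619, 0.00948718, 2.84615 ms; sum = 4.62673 ms.
Propagation delays (d/s per hop): 24.1546, 0.0152683, 42.132, 0.0122222 ms; sum = 66.3141 ms.
End-to-end = 70.9 ms.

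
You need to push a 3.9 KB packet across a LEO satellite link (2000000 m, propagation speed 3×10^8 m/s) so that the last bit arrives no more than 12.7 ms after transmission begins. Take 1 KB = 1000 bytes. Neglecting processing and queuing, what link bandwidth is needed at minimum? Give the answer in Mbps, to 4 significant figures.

L = 31200 bits.
Propagation delay = 2000000 / 300000000 = 6.66667 ms.
Transmission budget = 12.7 − 6.66667 = 6.03333 ms.
R ≥ L / t_tx = 31200 bits / 0.00603333 s = 5.171 Mbps.

5.171 Mbps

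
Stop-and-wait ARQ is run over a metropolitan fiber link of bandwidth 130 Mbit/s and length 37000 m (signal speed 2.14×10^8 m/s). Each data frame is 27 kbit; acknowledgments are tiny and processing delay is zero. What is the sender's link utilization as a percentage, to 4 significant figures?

37.52 %

t_tx = L/R = 27000/130000000 = 0.000207692 s.
t_prop = 37000/214000000 = 0.000172897 s; RTT = 0.000345794 s.
Cycle = t_tx + RTT = 0.000553487 s.
Utilization = t_tx / cycle = 0.000207692/0.000553487 = 37.52 %.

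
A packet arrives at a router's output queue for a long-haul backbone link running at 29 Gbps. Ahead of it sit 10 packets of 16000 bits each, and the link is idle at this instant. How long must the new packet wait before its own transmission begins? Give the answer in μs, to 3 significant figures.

Each queued packet: L/R = 16000/29000000000 = 0.551724 μs.
10 queued → 5.51724 μs.
Queuing delay = 5.52 μs.

5.52 μs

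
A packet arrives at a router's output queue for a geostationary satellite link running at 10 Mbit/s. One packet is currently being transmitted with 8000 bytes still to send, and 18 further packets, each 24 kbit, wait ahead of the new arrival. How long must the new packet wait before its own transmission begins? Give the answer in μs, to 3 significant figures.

49600 μs

Each queued packet: L/R = 24000/10000000 = 2400 μs.
18 queued → 43200 μs.
Plus remaining 64000 bits of current packet: 6400 μs.
Queuing delay = 49600 μs.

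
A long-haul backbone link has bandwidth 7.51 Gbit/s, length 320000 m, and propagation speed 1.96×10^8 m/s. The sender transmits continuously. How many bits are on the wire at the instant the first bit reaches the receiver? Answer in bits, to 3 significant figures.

12300000 bits

Propagation delay = 320000 / 196000000 = 0.00163265 s.
BDP = R × t_prop = 7510000000 × 0.00163265 = 12261200 bits.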